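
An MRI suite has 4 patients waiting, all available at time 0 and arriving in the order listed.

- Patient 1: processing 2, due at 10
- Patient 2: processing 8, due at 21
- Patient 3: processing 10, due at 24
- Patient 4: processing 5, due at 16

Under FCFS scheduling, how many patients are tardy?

1

FIFO (arrival order): Patient 1 Patient 2 Patient 3 Patient 4.
Patient 1: 0→2, due 10, tardiness 0
Patient 2: 2→10, due 21, tardiness 0
Patient 3: 10→20, due 24, tardiness 0
Patient 4: 20→25, due 16, tardiness 9
Late patients: 1.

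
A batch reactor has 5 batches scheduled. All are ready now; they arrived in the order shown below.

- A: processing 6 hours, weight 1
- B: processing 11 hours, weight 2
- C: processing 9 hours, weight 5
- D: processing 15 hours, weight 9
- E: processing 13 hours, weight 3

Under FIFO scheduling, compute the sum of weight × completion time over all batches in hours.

FIFO (arrival order): A B C D E.
A: finishes 6, weight 1, w·C = 6
B: finishes 17, weight 2, w·C = 34
C: finishes 26, weight 5, w·C = 130
D: finishes 41, weight 9, w·C = 369
E: finishes 54, weight 3, w·C = 162
Sum = 6+34+130+369+162 = 701.

701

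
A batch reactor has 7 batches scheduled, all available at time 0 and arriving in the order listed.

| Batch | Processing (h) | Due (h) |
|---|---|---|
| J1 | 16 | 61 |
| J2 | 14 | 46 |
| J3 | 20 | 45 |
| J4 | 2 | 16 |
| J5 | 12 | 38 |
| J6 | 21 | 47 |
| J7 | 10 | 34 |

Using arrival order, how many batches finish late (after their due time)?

FIFO (arrival order): J1 J2 J3 J4 J5 J6 J7.
J1: 0→16, due 61, tardiness 0
J2: 16→30, due 46, tardiness 0
J3: 30→50, due 45, tardiness 5
J4: 50→52, due 16, tardiness 36
J5: 52→64, due 38, tardiness 26
J6: 64→85, due 47, tardiness 38
J7: 85→95, due 34, tardiness 61
Late batches: 5.

5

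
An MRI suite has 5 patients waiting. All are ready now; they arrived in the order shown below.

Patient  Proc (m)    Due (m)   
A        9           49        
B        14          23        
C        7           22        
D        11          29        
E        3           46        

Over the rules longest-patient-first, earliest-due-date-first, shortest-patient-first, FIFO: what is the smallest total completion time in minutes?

106

LPT (decreasing processing time): B D A C E.
B: 0→14
D: 14→25
A: 25→34
C: 34→41
E: 41→44
Sum = 14+25+34+41+44 = 158.
EDD (increasing due date): C B D E A.
C: 0→7
B: 7→21
D: 21→32
E: 32→35
A: 35→44
Sum = 7+21+32+35+44 = 139.
SPT (increasing processing time): E C A D B.
E: 0→3
C: 3→10
A: 10→19
D: 19→30
B: 30→44
Sum = 3+10+19+30+44 = 106.
FIFO (arrival order): A B C D E.
A: 0→9
B: 9→23
C: 23→30
D: 30→41
E: 41→44
Sum = 9+23+30+41+44 = 147.
LPT 158, EDD 139, SPT 106, FIFO 147 → minimum 106.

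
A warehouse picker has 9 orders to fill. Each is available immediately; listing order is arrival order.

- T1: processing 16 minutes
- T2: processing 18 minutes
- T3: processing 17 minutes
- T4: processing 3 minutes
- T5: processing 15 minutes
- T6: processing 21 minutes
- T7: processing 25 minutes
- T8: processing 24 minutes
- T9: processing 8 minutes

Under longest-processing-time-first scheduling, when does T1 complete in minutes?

LPT (decreasing processing time): T7 T8 T6 T2 T3 T1 T5 T9 T4.
T7: 0→25
T8: 25→49
T6: 49→70
T2: 70→88
T3: 88→105
T1: 105→121

121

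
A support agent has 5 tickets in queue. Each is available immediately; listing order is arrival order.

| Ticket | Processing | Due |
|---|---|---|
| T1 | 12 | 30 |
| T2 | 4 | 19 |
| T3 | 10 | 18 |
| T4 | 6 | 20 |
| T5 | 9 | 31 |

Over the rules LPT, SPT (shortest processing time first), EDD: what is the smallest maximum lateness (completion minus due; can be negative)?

LPT (decreasing processing time): T1 T3 T5 T4 T2.
T1: 0→12, due 30, lateness -18
T3: 12→22, due 18, lateness 4
T5: 22→31, due 31, lateness 0
T4: 31→37, due 20, lateness 17
T2: 37→41, due 19, lateness 22
Maximum = 22.
SPT (increasing processing time): T2 T4 T5 T3 T1.
T2: 0→4, due 19, lateness -15
T4: 4→10, due 20, lateness -10
T5: 10→19, due 31, lateness -12
T3: 19→29, due 18, lateness 11
T1: 29→41, due 30, lateness 11
Maximum = 11.
EDD (increasing due date): T3 T2 T4 T1 T5.
T3: 0→10, due 18, lateness -8
T2: 10→14, due 19, lateness -5
T4: 14→20, due 20, lateness 0
T1: 20→32, due 30, lateness 2
T5: 32→41, due 31, lateness 10
Maximum = 10.
LPT 22, SPT 11, EDD 10 → minimum 10.

10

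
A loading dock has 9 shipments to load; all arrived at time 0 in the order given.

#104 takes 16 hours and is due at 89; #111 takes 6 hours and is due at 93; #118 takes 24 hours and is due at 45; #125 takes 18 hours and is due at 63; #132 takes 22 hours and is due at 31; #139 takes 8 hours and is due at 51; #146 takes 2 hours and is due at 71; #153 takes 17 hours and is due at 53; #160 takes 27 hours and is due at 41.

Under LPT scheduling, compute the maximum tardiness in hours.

LPT (decreasing processing time): #160 #118 #132 #125 #153 #104 #139 #111 #146.
#160: 0→27, due 41, tardiness 0
#118: 27→51, due 45, tardiness 6
#132: 51→73, due 31, tardiness 42
#125: 73→91, due 63, tardiness 28
#153: 91→108, due 53, tardiness 55
#104: 108→124, due 89, tardiness 35
#139: 124→132, due 51, tardiness 81
#111: 132→138, due 93, tardiness 45
#146: 138→140, due 71, tardiness 69
Maximum = 81.

81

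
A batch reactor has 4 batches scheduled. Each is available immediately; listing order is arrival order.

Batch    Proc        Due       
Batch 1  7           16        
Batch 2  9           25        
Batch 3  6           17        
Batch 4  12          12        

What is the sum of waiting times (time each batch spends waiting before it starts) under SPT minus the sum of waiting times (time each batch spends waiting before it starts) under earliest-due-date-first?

-15

SPT (increasing processing time): Batch 3 Batch 1 Batch 2 Batch 4.
Batch 3: waits 0, runs 0→6
Batch 1: waits 6, runs 6→13
Batch 2: waits 13, runs 13→22
Batch 4: waits 22, runs 22→34
Sum = 0+6+13+22 = 41.
EDD (increasing due date): Batch 4 Batch 1 Batch 3 Batch 2.
Batch 4: waits 0, runs 0→12
Batch 1: waits 12, runs 12→19
Batch 3: waits 19, runs 19→25
Batch 2: waits 25, runs 25→34
Sum = 0+12+19+25 = 56.
Difference = 41 − 56 = -15.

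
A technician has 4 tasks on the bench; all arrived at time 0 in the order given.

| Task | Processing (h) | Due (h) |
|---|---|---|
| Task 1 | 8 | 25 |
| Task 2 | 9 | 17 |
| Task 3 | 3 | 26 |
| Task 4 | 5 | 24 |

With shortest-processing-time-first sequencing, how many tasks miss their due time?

1

SPT (increasing processing time): Task 3 Task 4 Task 1 Task 2.
Task 3: 0→3, due 26, tardiness 0
Task 4: 3→8, due 24, tardiness 0
Task 1: 8→16, due 25, tardiness 0
Task 2: 16→25, due 17, tardiness 8
Late tasks: 1.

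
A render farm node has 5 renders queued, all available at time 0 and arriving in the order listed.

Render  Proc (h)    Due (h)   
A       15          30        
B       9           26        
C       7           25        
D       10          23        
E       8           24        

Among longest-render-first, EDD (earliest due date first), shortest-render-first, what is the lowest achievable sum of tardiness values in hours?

27

LPT (decreasing processing time): A D B E C.
A: 0→15, due 30, tardiness 0
D: 15→25, due 23, tardiness 2
B: 25→34, due 26, tardiness 8
E: 34→42, due 24, tardiness 18
C: 42→49, due 25, tardiness 24
Sum = 0+2+8+18+24 = 52.
EDD (increasing due date): D E C B A.
D: 0→10, due 23, tardiness 0
E: 10→18, due 24, tardiness 0
C: 18→25, due 25, tardiness 0
B: 25→34, due 26, tardiness 8
A: 34→49, due 30, tardiness 19
Sum = 0+0+0+8+19 = 27.
SPT (increasing processing time): C E B D A.
C: 0→7, due 25, tardiness 0
E: 7→15, due 24, tardiness 0
B: 15→24, due 26, tardiness 0
D: 24→34, due 23, tardiness 11
A: 34→49, due 30, tardiness 19
Sum = 0+0+0+11+19 = 30.
LPT 52, EDD 27, SPT 30 → minimum 27.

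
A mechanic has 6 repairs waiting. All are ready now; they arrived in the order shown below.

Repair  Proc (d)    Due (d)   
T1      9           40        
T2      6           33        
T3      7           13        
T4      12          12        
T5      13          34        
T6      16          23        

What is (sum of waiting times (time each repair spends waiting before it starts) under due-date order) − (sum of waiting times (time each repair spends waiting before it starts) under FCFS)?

EDD (increasing due date): T4 T3 T6 T2 T5 T1.
T4: waits 0, runs 0→12
T3: waits 12, runs 12→19
T6: waits 19, runs 19→35
T2: waits 35, runs 35→41
T5: waits 41, runs 41→54
T1: waits 54, runs 54→63
Sum = 0+12+19+35+41+54 = 161.
FIFO (arrival order): T1 T2 T3 T4 T5 T6.
T1: waits 0, runs 0→9
T2: waits 9, runs 9→15
T3: waits 15, runs 15→22
T4: waits 22, runs 22→34
T5: waits 34, runs 34→47
T6: waits 47, runs 47→63
Sum = 0+9+15+22+34+47 = 127.
Difference = 161 − 127 = 34.

34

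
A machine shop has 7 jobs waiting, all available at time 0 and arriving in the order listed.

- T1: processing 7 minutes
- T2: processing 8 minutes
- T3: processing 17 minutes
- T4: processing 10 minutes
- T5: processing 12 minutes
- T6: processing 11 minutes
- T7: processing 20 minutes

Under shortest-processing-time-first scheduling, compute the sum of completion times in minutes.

SPT (increasing processing time): T1 T2 T4 T6 T5 T3 T7.
T1: 0→7
T2: 7→15
T4: 15→25
T6: 25→36
T5: 36→48
T3: 48→65
T7: 65→85
Sum = 7+15+25+36+48+65+85 = 281.

281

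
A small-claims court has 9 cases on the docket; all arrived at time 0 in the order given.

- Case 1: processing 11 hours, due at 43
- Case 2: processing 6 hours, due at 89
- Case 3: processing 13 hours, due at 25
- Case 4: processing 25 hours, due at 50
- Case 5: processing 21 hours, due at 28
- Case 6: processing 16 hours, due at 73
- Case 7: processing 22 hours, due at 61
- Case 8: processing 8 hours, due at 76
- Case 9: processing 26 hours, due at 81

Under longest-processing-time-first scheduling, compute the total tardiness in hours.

430

LPT (decreasing processing time): Case 9 Case 4 Case 7 Case 5 Case 6 Case 3 Case 1 Case 8 Case 2.
Case 9: 0→26, due 81, tardiness 0
Case 4: 26→51, due 50, tardiness 1
Case 7: 51→73, due 61, tardiness 12
Case 5: 73→94, due 28, tardiness 66
Case 6: 94→110, due 73, tardiness 37
Case 3: 110→123, due 25, tardiness 98
Case 1: 123→134, due 43, tardiness 91
Case 8: 134→142, due 76, tardiness 66
Case 2: 142→148, due 89, tardiness 59
Sum = 0+1+12+66+37+98+91+66+59 = 430.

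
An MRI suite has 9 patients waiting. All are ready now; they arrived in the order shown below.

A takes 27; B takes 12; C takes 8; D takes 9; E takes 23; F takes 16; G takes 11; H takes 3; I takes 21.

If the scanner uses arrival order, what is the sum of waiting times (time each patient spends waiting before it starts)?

FIFO (arrival order): A B C D E F G H I.
A: waits 0, runs 0→27
B: waits 27, runs 27→39
C: waits 39, runs 39→47
D: waits 47, runs 47→56
E: waits 56, runs 56→79
F: waits 79, runs 79→95
G: waits 95, runs 95→106
H: waits 106, runs 106→109
I: waits 109, runs 109→130
Sum = 0+27+39+47+56+79+95+106+109 = 558.

558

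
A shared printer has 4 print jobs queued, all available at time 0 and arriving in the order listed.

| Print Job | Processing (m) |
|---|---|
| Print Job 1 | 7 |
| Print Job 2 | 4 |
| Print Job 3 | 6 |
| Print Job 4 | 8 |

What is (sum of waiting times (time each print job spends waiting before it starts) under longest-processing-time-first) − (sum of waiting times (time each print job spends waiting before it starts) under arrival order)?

LPT (decreasing processing time): Print Job 4 Print Job 1 Print Job 3 Print Job 2.
Print Job 4: waits 0, runs 0→8
Print Job 1: waits 8, runs 8→15
Print Job 3: waits 15, runs 15→21
Print Job 2: waits 21, runs 21→25
Sum = 0+8+15+21 = 44.
FIFO (arrival order): Print Job 1 Print Job 2 Print Job 3 Print Job 4.
Print Job 1: waits 0, runs 0→7
Print Job 2: waits 7, runs 7→11
Print Job 3: waits 11, runs 11→17
Print Job 4: waits 17, runs 17→25
Sum = 0+7+11+17 = 35.
Difference = 44 − 35 = 9.

9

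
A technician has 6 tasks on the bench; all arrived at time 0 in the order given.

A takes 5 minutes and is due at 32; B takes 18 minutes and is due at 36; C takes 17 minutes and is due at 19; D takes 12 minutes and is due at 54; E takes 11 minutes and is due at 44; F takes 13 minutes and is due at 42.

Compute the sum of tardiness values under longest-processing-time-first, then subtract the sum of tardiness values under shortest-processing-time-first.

20

LPT (decreasing processing time): B C F D E A.
B: 0→18, due 36, tardiness 0
C: 18→35, due 19, tardiness 16
F: 35→48, due 42, tardiness 6
D: 48→60, due 54, tardiness 6
E: 60→71, due 44, tardiness 27
A: 71→76, due 32, tardiness 44
Sum = 0+16+6+6+27+44 = 99.
SPT (increasing processing time): A E D F C B.
A: 0→5, due 32, tardiness 0
E: 5→16, due 44, tardiness 0
D: 16→28, due 54, tardiness 0
F: 28→41, due 42, tardiness 0
C: 41→58, due 19, tardiness 39
B: 58→76, due 36, tardiness 40
Sum = 0+0+0+0+39+40 = 79.
Difference = 99 − 79 = 20.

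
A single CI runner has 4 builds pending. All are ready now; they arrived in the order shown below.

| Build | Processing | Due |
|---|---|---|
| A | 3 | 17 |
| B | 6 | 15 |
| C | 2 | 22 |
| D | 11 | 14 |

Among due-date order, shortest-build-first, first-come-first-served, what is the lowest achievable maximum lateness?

EDD (increasing due date): D B A C.
D: 0→11, due 14, lateness -3
B: 11→17, due 15, lateness 2
A: 17→20, due 17, lateness 3
C: 20→22, due 22, lateness 0
Maximum = 3.
SPT (increasing processing time): C A B D.
C: 0→2, due 22, lateness -20
A: 2→5, due 17, lateness -12
B: 5→11, due 15, lateness -4
D: 11→22, due 14, lateness 8
Maximum = 8.
FIFO (arrival order): A B C D.
A: 0→3, due 17, lateness -14
B: 3→9, due 15, lateness -6
C: 9→11, due 22, lateness -11
D: 11→22, due 14, lateness 8
Maximum = 8.
EDD 3, SPT 8, FIFO 8 → minimum 3.

3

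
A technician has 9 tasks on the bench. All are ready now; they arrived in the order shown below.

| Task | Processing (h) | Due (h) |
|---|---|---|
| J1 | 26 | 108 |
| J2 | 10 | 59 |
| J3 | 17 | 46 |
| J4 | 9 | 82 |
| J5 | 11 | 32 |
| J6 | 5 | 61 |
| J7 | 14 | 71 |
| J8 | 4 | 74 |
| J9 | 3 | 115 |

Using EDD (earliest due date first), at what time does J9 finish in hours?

99

EDD (increasing due date): J5 J3 J2 J6 J7 J8 J4 J1 J9.
J5: 0→11
J3: 11→28
J2: 28→38
J6: 38→43
J7: 43→57
J8: 57→61
J4: 61→70
J1: 70→96
J9: 96→99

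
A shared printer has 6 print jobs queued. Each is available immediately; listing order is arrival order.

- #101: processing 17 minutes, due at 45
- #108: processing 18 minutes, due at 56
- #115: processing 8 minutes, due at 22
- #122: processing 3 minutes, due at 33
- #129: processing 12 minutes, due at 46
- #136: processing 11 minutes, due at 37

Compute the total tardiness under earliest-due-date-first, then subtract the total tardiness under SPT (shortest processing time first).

EDD (increasing due date): #115 #122 #136 #101 #129 #108.
#115: 0→8, due 22, tardiness 0
#122: 8→11, due 33, tardiness 0
#136: 11→22, due 37, tardiness 0
#101: 22→39, due 45, tardiness 0
#129: 39→51, due 46, tardiness 5
#108: 51→69, due 56, tardiness 13
Sum = 0+0+0+0+5+13 = 18.
SPT (increasing processing time): #122 #115 #136 #129 #101 #108.
#122: 0→3, due 33, tardiness 0
#115: 3→11, due 22, tardiness 0
#136: 11→22, due 37, tardiness 0
#129: 22→34, due 46, tardiness 0
#101: 34→51, due 45, tardiness 6
#108: 51→69, due 56, tardiness 13
Sum = 0+0+0+0+6+13 = 19.
Difference = 18 − 19 = -1.

-1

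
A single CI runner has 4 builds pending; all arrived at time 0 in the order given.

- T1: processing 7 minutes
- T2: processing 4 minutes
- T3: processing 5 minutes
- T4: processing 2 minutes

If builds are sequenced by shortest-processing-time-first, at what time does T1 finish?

18

SPT (increasing processing time): T4 T2 T3 T1.
T4: 0→2
T2: 2→6
T3: 6→11
T1: 11→18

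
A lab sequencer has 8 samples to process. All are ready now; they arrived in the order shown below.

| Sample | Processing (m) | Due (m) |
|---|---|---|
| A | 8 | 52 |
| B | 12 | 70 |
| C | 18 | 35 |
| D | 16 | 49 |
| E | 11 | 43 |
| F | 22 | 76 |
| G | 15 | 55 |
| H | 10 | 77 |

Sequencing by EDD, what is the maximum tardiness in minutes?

EDD (increasing due date): C E D A G B F H.
C: 0→18, due 35, tardiness 0
E: 18→29, due 43, tardiness 0
D: 29→45, due 49, tardiness 0
A: 45→53, due 52, tardiness 1
G: 53→68, due 55, tardiness 13
B: 68→80, due 70, tardiness 10
F: 80→102, due 76, tardiness 26
H: 102→112, due 77, tardiness 35
Maximum = 35.

35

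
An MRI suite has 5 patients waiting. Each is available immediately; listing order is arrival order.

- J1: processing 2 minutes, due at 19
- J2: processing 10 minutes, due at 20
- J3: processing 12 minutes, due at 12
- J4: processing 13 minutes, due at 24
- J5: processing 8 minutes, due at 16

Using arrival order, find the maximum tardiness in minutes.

29

FIFO (arrival order): J1 J2 J3 J4 J5.
J1: 0→2, due 19, tardiness 0
J2: 2→12, due 20, tardiness 0
J3: 12→24, due 12, tardiness 12
J4: 24→37, due 24, tardiness 13
J5: 37→45, due 16, tardiness 29
Maximum = 29.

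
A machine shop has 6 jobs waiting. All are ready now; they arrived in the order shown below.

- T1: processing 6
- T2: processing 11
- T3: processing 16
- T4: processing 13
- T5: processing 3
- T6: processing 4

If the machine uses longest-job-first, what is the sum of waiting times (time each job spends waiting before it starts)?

LPT (decreasing processing time): T3 T4 T2 T1 T6 T5.
T3: waits 0, runs 0→16
T4: waits 16, runs 16→29
T2: waits 29, runs 29→40
T1: waits 40, runs 40→46
T6: waits 46, runs 46→50
T5: waits 50, runs 50→53
Sum = 0+16+29+40+46+50 = 181.

181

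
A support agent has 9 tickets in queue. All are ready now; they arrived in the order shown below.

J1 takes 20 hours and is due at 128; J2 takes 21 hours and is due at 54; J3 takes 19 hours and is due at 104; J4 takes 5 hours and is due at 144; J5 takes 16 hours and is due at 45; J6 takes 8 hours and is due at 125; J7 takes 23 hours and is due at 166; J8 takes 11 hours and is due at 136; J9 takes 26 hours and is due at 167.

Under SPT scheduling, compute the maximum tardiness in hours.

46

SPT (increasing processing time): J4 J6 J8 J5 J3 J1 J2 J7 J9.
J4: 0→5, due 144, tardiness 0
J6: 5→13, due 125, tardiness 0
J8: 13→24, due 136, tardiness 0
J5: 24→40, due 45, tardiness 0
J3: 40→59, due 104, tardiness 0
J1: 59→79, due 128, tardiness 0
J2: 79→100, due 54, tardiness 46
J7: 100→123, due 166, tardiness 0
J9: 123→149, due 167, tardiness 0
Maximum = 46.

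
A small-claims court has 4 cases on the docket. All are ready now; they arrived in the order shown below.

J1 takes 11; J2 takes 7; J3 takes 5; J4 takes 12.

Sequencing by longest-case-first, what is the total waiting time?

65

LPT (decreasing processing time): J4 J1 J2 J3.
J4: waits 0, runs 0→12
J1: waits 12, runs 12→23
J2: waits 23, runs 23→30
J3: waits 30, runs 30→35
Sum = 0+12+23+30 = 65.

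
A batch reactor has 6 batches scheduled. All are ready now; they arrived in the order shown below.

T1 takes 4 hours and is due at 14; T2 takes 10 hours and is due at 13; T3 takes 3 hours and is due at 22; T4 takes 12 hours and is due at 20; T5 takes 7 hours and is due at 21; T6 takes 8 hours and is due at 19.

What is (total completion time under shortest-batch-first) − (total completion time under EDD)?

SPT (increasing processing time): T3 T1 T5 T6 T2 T4.
T3: 0→3
T1: 3→7
T5: 7→14
T6: 14→22
T2: 22→32
T4: 32→44
Sum = 3+7+14+22+32+44 = 122.
EDD (increasing due date): T2 T1 T6 T4 T5 T3.
T2: 0→10
T1: 10→14
T6: 14→22
T4: 22→34
T5: 34→41
T3: 41→44
Sum = 10+14+22+34+41+44 = 165.
Difference = 122 − 165 = -43.

-43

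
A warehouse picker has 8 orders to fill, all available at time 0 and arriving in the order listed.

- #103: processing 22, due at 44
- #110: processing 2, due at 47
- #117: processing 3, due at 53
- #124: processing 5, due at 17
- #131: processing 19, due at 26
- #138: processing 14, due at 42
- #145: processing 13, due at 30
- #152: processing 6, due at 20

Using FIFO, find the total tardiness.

175

FIFO (arrival order): #103 #110 #117 #124 #131 #138 #145 #152.
#103: 0→22, due 44, tardiness 0
#110: 22→24, due 47, tardiness 0
#117: 24→27, due 53, tardiness 0
#124: 27→32, due 17, tardiness 15
#131: 32→51, due 26, tardiness 25
#138: 51→65, due 42, tardiness 23
#145: 65→78, due 30, tardiness 48
#152: 78→84, due 20, tardiness 64
Sum = 0+0+0+15+25+23+48+64 = 175.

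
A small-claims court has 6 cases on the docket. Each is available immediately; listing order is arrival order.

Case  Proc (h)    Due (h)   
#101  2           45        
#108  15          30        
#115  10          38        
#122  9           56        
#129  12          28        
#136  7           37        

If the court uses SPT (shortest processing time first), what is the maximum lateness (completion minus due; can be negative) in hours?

SPT (increasing processing time): #101 #136 #122 #115 #129 #108.
#101: 0→2, due 45, lateness -43
#136: 2→9, due 37, lateness -28
#122: 9→18, due 56, lateness -38
#115: 18→28, due 38, lateness -10
#129: 28→40, due 28, lateness 12
#108: 40→55, due 30, lateness 25
Maximum = 25.

25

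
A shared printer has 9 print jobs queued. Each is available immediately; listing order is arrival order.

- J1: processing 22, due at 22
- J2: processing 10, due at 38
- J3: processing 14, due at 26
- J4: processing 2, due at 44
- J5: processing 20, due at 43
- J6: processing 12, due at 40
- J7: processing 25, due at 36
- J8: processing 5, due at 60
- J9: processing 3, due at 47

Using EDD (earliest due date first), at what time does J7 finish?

61

EDD (increasing due date): J1 J3 J7 J2 J6 J5 J4 J9 J8.
J1: 0→22
J3: 22→36
J7: 36→61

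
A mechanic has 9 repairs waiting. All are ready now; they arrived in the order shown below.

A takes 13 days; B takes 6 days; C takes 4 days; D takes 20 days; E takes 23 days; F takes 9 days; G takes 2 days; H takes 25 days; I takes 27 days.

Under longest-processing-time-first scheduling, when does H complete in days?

LPT (decreasing processing time): I H E D A F B C G.
I: 0→27
H: 27→52

52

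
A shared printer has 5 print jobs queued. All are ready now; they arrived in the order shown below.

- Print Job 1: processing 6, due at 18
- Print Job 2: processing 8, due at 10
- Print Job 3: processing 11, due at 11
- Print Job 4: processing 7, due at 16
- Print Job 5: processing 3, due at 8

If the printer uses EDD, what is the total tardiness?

42

EDD (increasing due date): Print Job 5 Print Job 2 Print Job 3 Print Job 4 Print Job 1.
Print Job 5: 0→3, due 8, tardiness 0
Print Job 2: 3→11, due 10, tardiness 1
Print Job 3: 11→22, due 11, tardiness 11
Print Job 4: 22→29, due 16, tardiness 13
Print Job 1: 29→35, due 18, tardiness 17
Sum = 0+1+11+13+17 = 42.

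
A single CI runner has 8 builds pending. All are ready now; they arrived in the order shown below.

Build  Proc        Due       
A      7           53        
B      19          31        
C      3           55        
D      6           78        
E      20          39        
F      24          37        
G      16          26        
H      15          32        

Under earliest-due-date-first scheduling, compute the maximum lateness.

55

EDD (increasing due date): G B H F E A C D.
G: 0→16, due 26, lateness -10
B: 16→35, due 31, lateness 4
H: 35→50, due 32, lateness 18
F: 50→74, due 37, lateness 37
E: 74→94, due 39, lateness 55
A: 94→101, due 53, lateness 48
C: 101→104, due 55, lateness 49
D: 104→110, due 78, lateness 32
Maximum = 55.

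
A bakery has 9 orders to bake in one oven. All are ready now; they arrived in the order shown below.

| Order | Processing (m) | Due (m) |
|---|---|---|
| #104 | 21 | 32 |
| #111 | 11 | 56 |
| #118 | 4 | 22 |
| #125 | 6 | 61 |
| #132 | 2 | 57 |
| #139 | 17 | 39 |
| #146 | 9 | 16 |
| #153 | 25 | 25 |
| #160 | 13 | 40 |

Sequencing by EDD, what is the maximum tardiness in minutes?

49

EDD (increasing due date): #146 #118 #153 #104 #139 #160 #111 #132 #125.
#146: 0→9, due 16, tardiness 0
#118: 9→13, due 22, tardiness 0
#153: 13→38, due 25, tardiness 13
#104: 38→59, due 32, tardiness 27
#139: 59→76, due 39, tardiness 37
#160: 76→89, due 40, tardiness 49
#111: 89→100, due 56, tardiness 44
#132: 100→102, due 57, tardiness 45
#125: 102→108, due 61, tardiness 47
Maximum = 49.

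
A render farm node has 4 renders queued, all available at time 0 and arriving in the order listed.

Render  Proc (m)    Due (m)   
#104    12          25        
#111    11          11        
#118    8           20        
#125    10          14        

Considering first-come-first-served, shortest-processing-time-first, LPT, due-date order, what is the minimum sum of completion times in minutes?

FIFO (arrival order): #104 #111 #118 #125.
#104: 0→12
#111: 12→23
#118: 23→31
#125: 31→41
Sum = 12+23+31+41 = 107.
SPT (increasing processing time): #118 #125 #111 #104.
#118: 0→8
#125: 8→18
#111: 18→29
#104: 29→41
Sum = 8+18+29+41 = 96.
LPT (decreasing processing time): #104 #111 #125 #118.
#104: 0→12
#111: 12→23
#125: 23→33
#118: 33→41
Sum = 12+23+33+41 = 109.
EDD (increasing due date): #111 #125 #118 #104.
#111: 0→11
#125: 11→21
#118: 21→29
#104: 29→41
Sum = 11+21+29+41 = 102.
FIFO 107, SPT 96, LPT 109, EDD 102 → minimum 96.

96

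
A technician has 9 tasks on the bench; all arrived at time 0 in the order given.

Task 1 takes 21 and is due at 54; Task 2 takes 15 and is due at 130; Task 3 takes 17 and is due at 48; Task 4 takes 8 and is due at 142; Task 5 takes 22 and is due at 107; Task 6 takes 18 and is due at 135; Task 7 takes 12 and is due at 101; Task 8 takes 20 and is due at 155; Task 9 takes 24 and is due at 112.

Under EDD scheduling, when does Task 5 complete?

EDD (increasing due date): Task 3 Task 1 Task 7 Task 5 Task 9 Task 2 Task 6 Task 4 Task 8.
Task 3: 0→17
Task 1: 17→38
Task 7: 38→50
Task 5: 50→72

72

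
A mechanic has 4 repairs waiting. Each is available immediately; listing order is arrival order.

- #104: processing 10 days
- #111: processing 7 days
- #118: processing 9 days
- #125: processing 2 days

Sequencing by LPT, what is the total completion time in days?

LPT (decreasing processing time): #104 #118 #111 #125.
#104: 0→10
#118: 10→19
#111: 19→26
#125: 26→28
Sum = 10+19+26+28 = 83.

83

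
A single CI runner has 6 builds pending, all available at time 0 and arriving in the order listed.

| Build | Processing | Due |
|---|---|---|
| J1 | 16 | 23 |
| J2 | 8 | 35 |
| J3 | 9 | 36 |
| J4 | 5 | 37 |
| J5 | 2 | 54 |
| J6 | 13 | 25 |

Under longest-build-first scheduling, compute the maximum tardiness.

14

LPT (decreasing processing time): J1 J6 J3 J2 J4 J5.
J1: 0→16, due 23, tardiness 0
J6: 16→29, due 25, tardiness 4
J3: 29→38, due 36, tardiness 2
J2: 38→46, due 35, tardiness 11
J4: 46→51, due 37, tardiness 14
J5: 51→53, due 54, tardiness 0
Maximum = 14.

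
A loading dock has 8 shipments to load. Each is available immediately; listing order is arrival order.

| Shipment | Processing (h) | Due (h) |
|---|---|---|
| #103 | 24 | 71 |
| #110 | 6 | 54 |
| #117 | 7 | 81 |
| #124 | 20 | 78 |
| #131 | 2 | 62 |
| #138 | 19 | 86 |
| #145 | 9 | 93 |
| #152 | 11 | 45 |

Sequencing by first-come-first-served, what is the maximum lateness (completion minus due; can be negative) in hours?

FIFO (arrival order): #103 #110 #117 #124 #131 #138 #145 #152.
#103: 0→24, due 71, lateness -47
#110: 24→30, due 54, lateness -24
#117: 30→37, due 81, lateness -44
#124: 37→57, due 78, lateness -21
#131: 57→59, due 62, lateness -3
#138: 59→78, due 86, lateness -8
#145: 78→87, due 93, lateness -6
#152: 87→98, due 45, lateness 53
Maximum = 53.

53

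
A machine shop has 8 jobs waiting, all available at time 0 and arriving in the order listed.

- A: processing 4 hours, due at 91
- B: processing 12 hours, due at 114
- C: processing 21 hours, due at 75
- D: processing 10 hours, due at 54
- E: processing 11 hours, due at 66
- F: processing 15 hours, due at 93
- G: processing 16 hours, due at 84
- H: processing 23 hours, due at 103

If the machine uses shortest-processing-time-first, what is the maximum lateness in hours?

SPT (increasing processing time): A D E B F G C H.
A: 0→4, due 91, lateness -87
D: 4→14, due 54, lateness -40
E: 14→25, due 66, lateness -41
B: 25→37, due 114, lateness -77
F: 37→52, due 93, lateness -41
G: 52→68, due 84, lateness -16
C: 68→89, due 75, lateness 14
H: 89→112, due 103, lateness 9
Maximum = 14.

14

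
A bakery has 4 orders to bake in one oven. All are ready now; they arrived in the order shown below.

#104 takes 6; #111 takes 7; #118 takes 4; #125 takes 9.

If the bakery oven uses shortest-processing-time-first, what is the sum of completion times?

57

SPT (increasing processing time): #118 #104 #111 #125.
#118: 0→4
#104: 4→10
#111: 10→17
#125: 17→26
Sum = 4+10+17+26 = 57.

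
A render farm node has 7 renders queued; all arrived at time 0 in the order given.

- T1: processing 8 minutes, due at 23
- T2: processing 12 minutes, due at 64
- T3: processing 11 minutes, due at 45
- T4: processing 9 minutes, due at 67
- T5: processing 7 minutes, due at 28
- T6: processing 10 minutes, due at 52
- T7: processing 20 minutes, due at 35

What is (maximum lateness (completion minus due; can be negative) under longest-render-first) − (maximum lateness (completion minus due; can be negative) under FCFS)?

LPT (decreasing processing time): T7 T2 T3 T6 T4 T1 T5.
T7: 0→20, due 35, lateness -15
T2: 20→32, due 64, lateness -32
T3: 32→43, due 45, lateness -2
T6: 43→53, due 52, lateness 1
T4: 53→62, due 67, lateness -5
T1: 62→70, due 23, lateness 47
T5: 70→77, due 28, lateness 49
Maximum = 49.
FIFO (arrival order): T1 T2 T3 T4 T5 T6 T7.
T1: 0→8, due 23, lateness -15
T2: 8→20, due 64, lateness -44
T3: 20→31, due 45, lateness -14
T4: 31→40, due 67, lateness -27
T5: 40→47, due 28, lateness 19
T6: 47→57, due 52, lateness 5
T7: 57→77, due 35, lateness 42
Maximum = 42.
Difference = 49 − 42 = 7.

7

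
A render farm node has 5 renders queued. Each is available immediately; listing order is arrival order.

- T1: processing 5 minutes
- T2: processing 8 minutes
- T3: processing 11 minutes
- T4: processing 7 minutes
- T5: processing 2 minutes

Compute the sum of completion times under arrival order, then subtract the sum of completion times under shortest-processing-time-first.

28

FIFO (arrival order): T1 T2 T3 T4 T5.
T1: 0→5
T2: 5→13
T3: 13→24
T4: 24→31
T5: 31→33
Sum = 5+13+24+31+33 = 106.
SPT (increasing processing time): T5 T1 T4 T2 T3.
T5: 0→2
T1: 2→7
T4: 7→14
T2: 14→22
T3: 22→33
Sum = 2+7+14+22+33 = 78.
Difference = 106 − 78 = 28.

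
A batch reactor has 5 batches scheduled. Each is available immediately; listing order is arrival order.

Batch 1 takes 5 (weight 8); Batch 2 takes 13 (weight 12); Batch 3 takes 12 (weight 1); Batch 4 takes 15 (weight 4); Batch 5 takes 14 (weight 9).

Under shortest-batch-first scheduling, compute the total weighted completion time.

1049

SPT (increasing processing time): Batch 1 Batch 3 Batch 2 Batch 5 Batch 4.
Batch 1: finishes 5, weight 8, w·C = 40
Batch 3: finishes 17, weight 1, w·C = 17
Batch 2: finishes 30, weight 12, w·C = 360
Batch 5: finishes 44, weight 9, w·C = 396
Batch 4: finishes 59, weight 4, w·C = 236
Sum = 40+17+360+396+236 = 1049.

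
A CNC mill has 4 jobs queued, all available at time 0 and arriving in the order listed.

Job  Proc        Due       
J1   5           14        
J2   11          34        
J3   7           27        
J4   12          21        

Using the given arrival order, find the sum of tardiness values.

14

FIFO (arrival order): J1 J2 J3 J4.
J1: 0→5, due 14, tardiness 0
J2: 5→16, due 34, tardiness 0
J3: 16→23, due 27, tardiness 0
J4: 23→35, due 21, tardiness 14
Sum = 0+0+0+14 = 14.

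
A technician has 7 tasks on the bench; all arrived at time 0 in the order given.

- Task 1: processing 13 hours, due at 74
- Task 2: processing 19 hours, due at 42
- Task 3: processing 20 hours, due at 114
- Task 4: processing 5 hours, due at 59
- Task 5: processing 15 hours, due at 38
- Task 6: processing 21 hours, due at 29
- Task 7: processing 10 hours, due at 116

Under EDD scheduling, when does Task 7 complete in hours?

103

EDD (increasing due date): Task 6 Task 5 Task 2 Task 4 Task 1 Task 3 Task 7.
Task 6: 0→21
Task 5: 21→36
Task 2: 36→55
Task 4: 55→60
Task 1: 60→73
Task 3: 73→93
Task 7: 93→103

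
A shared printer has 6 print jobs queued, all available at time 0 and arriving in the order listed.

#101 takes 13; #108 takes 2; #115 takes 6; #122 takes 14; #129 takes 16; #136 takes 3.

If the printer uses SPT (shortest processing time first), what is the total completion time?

SPT (increasing processing time): #108 #136 #115 #101 #122 #129.
#108: 0→2
#136: 2→5
#115: 5→11
#101: 11→24
#122: 24→38
#129: 38→54
Sum = 2+5+11+24+38+54 = 134.

134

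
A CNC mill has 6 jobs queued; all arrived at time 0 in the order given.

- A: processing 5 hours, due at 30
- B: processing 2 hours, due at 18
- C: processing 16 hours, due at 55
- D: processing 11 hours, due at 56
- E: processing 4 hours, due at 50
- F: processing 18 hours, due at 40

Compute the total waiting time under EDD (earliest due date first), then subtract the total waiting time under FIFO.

EDD (increasing due date): B A F E C D.
B: waits 0, runs 0→2
A: waits 2, runs 2→7
F: waits 7, runs 7→25
E: waits 25, runs 25→29
C: waits 29, runs 29→45
D: waits 45, runs 45→56
Sum = 0+2+7+25+29+45 = 108.
FIFO (arrival order): A B C D E F.
A: waits 0, runs 0→5
B: waits 5, runs 5→7
C: waits 7, runs 7→23
D: waits 23, runs 23→34
E: waits 34, runs 34→38
F: waits 38, runs 38→56
Sum = 0+5+7+23+34+38 = 107.
Difference = 108 − 107 = 1.

1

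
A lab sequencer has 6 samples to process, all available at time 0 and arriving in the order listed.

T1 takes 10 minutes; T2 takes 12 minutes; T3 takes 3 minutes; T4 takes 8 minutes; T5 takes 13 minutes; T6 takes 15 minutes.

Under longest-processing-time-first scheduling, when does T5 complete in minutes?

LPT (decreasing processing time): T6 T5 T2 T1 T4 T3.
T6: 0→15
T5: 15→28

28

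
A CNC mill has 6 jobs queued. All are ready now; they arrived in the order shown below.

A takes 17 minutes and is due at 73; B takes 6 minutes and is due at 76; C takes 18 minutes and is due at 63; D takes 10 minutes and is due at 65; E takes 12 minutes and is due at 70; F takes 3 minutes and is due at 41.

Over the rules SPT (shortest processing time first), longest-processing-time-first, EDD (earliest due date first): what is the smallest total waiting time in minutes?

110

SPT (increasing processing time): F B D E A C.
F: waits 0, runs 0→3
B: waits 3, runs 3→9
D: waits 9, runs 9→19
E: waits 19, runs 19→31
A: waits 31, runs 31→48
C: waits 48, runs 48→66
Sum = 0+3+9+19+31+48 = 110.
LPT (decreasing processing time): C A E D B F.
C: waits 0, runs 0→18
A: waits 18, runs 18→35
E: waits 35, runs 35→47
D: waits 47, runs 47→57
B: waits 57, runs 57→63
F: waits 63, runs 63→66
Sum = 0+18+35+47+57+63 = 220.
EDD (increasing due date): F C D E A B.
F: waits 0, runs 0→3
C: waits 3, runs 3→21
D: waits 21, runs 21→31
E: waits 31, runs 31→43
A: waits 43, runs 43→60
B: waits 60, runs 60→66
Sum = 0+3+21+31+43+60 = 158.
SPT 110, LPT 220, EDD 158 → minimum 110.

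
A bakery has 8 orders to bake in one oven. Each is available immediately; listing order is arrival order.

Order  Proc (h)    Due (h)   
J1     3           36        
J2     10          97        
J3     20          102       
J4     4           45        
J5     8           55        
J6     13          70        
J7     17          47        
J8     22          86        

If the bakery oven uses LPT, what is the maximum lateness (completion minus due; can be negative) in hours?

LPT (decreasing processing time): J8 J3 J7 J6 J2 J5 J4 J1.
J8: 0→22, due 86, lateness -64
J3: 22→42, due 102, lateness -60
J7: 42→59, due 47, lateness 12
J6: 59→72, due 70, lateness 2
J2: 72→82, due 97, lateness -15
J5: 82→90, due 55, lateness 35
J4: 90→94, due 45, lateness 49
J1: 94→97, due 36, lateness 61
Maximum = 61.

61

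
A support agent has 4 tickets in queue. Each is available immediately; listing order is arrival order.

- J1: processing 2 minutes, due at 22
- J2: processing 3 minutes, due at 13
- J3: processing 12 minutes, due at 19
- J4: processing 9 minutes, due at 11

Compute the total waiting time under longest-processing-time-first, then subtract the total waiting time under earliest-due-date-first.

LPT (decreasing processing time): J3 J4 J2 J1.
J3: waits 0, runs 0→12
J4: waits 12, runs 12→21
J2: waits 21, runs 21→24
J1: waits 24, runs 24→26
Sum = 0+12+21+24 = 57.
EDD (increasing due date): J4 J2 J3 J1.
J4: waits 0, runs 0→9
J2: waits 9, runs 9→12
J3: waits 12, runs 12→24
J1: waits 24, runs 24→26
Sum = 0+9+12+24 = 45.
Difference = 57 − 45 = 12.

12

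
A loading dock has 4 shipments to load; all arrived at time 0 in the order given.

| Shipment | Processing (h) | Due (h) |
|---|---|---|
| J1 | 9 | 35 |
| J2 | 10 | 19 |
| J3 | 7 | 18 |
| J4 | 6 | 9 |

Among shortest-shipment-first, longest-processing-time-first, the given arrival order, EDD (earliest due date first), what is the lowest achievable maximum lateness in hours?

SPT (increasing processing time): J4 J3 J1 J2.
J4: 0→6, due 9, lateness -3
J3: 6→13, due 18, lateness -5
J1: 13→22, due 35, lateness -13
J2: 22→32, due 19, lateness 13
Maximum = 13.
LPT (decreasing processing time): J2 J1 J3 J4.
J2: 0→10, due 19, lateness -9
J1: 10→19, due 35, lateness -16
J3: 19→26, due 18, lateness 8
J4: 26→32, due 9, lateness 23
Maximum = 23.
FIFO (arrival order): J1 J2 J3 J4.
J1: 0→9, due 35, lateness -26
J2: 9→19, due 19, lateness 0
J3: 19→26, due 18, lateness 8
J4: 26→32, due 9, lateness 23
Maximum = 23.
EDD (increasing due date): J4 J3 J2 J1.
J4: 0→6, due 9, lateness -3
J3: 6→13, due 18, lateness -5
J2: 13→23, due 19, lateness 4
J1: 23→32, due 35, lateness -3
Maximum = 4.
SPT 13, LPT 23, FIFO 23, EDD 4 → minimum 4.

4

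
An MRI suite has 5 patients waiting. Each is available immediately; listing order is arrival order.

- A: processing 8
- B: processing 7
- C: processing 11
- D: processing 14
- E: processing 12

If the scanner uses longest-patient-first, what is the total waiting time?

122

LPT (decreasing processing time): D E C A B.
D: waits 0, runs 0→14
E: waits 14, runs 14→26
C: waits 26, runs 26→37
A: waits 37, runs 37→45
B: waits 45, runs 45→52
Sum = 0+14+26+37+45 = 122.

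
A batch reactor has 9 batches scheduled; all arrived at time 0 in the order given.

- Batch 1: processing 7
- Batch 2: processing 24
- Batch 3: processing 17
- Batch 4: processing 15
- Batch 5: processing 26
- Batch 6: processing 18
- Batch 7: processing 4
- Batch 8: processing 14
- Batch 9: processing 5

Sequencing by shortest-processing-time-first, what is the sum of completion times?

480

SPT (increasing processing time): Batch 7 Batch 9 Batch 1 Batch 8 Batch 4 Batch 3 Batch 6 Batch 2 Batch 5.
Batch 7: 0→4
Batch 9: 4→9
Batch 1: 9→16
Batch 8: 16→30
Batch 4: 30→45
Batch 3: 45→62
Batch 6: 62→80
Batch 2: 80→104
Batch 5: 104→130
Sum = 4+9+16+30+45+62+80+104+130 = 480.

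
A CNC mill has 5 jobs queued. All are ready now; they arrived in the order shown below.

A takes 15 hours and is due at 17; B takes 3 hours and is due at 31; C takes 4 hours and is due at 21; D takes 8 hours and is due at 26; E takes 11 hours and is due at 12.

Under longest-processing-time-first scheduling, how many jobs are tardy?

LPT (decreasing processing time): A E D C B.
A: 0→15, due 17, tardiness 0
E: 15→26, due 12, tardiness 14
D: 26→34, due 26, tardiness 8
C: 34→38, due 21, tardiness 17
B: 38→41, due 31, tardiness 10
Late jobs: 4.

4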